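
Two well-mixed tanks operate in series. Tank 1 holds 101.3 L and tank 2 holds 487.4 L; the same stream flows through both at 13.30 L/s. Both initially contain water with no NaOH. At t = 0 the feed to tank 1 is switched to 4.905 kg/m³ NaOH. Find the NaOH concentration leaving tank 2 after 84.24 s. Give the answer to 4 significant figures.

4.283 kg/m³

Time constants: τᵢ = Vᵢ/Q for each well-mixed tank.
τ₁ = 101.3/13.30 = 7.61654 s; τ₂ = 487.4/13.30 = 36.6466 s.
Tank 1: C₁ = C_in(1 − e^(−t/τ₁)). Tank 2 (τ₁ ≠ τ₂): C₂ = C_in[1 − (τ₁ e^(−t/τ₁) − τ₂ e^(−t/τ₂))/(τ₁ − τ₂)].
At t = 84.24: e^(−t/τ₁) = 1.57269e-05, e^(−t/τ₂) = 0.100388.
C₂ = 4.905·[1 − (7.61654·1.57269e-05 − 36.6466·0.100388)/(-29.0301)] = 4.905·0.873277 = 4.28343 kg/m³.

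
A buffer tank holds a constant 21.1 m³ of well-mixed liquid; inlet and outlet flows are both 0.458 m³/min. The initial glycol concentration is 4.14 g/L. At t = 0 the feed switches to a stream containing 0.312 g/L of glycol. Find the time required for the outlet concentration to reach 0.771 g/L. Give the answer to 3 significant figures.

Species balance: V dC/dt = Q(C_in − C) ⇒ τ = V/Q = 46.070 min.
C(t) = C_in + (C₀ − C_in) e^(−t/τ). Set C = 0.771 and solve for t:
e^(−t/τ) = (C − C_in)/(C₀ − C_in) = (0.771 − 0.312)/(4.14 − 0.312) = 0.11991
t = −τ ln(…) = 46.070 × 2.1210 = 97.716 min.

97.7 min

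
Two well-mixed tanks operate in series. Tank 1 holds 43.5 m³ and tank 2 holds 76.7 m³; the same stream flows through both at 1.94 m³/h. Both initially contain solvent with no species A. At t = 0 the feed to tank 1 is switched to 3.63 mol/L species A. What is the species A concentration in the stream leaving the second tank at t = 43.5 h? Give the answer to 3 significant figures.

1.52 mol/L

Species balance on tank i: dCᵢ/dt = (Cᵢ₋₁ − Cᵢ)/τᵢ with τᵢ = Vᵢ/Q.
τ₁ = 43.5/1.94 = 22.423 h; τ₂ = 76.7/1.94 = 39.536 h.
Tank 1: C₁ = C_in(1 − e^(−t/τ₁)). Tank 2 (τ₁ ≠ τ₂): C₂ = C_in[1 − (τ₁ e^(−t/τ₁) − τ₂ e^(−t/τ₂))/(τ₁ − τ₂)].
At t = 43.5: e^(−t/τ₁) = 0.14370, e^(−t/τ₂) = 0.33278.
C₂ = 3.63·[1 − (22.423·0.14370 − 39.536·0.33278)/(-17.113)] = 3.63·0.41947 = 1.5227 mol/L.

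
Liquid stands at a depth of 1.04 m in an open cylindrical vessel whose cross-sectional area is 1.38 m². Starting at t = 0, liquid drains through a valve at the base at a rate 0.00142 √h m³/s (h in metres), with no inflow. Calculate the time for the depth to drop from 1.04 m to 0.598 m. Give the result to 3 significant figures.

479 s

A dh/dt = −Q_out = −0.00142 √h.
∫ h^(−1/2) dh = −(0.00142/A) ∫ dt, giving 2√h = 2√h₀ − (0.00142/A) t.
t = 2A(√h₀ − √h)/0.00142 = 2·1.38·(√1.04 − √0.598)/0.00142
  = 2.7600 × (1.0198 − 0.77330) / 0.00142 = 479.11 s.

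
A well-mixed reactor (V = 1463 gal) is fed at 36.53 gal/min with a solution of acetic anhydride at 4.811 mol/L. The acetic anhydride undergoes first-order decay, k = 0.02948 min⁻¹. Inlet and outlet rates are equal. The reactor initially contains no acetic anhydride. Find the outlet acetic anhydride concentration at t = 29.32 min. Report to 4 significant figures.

1.759 mol/L

Species balance: V dC/dt = Q C_in − Q C − k V C.
This is linear with rate a = Q/V + k = 0.0544492 min⁻¹.
C_ss = Q C_in/(Q + kV) = 2.20622 mol/L; C(t) = C_ss + (C₀ − C_ss) e^(−a t).
C(29.32) = 2.20622 + (-2.20622)·e^(−0.0544492·29.32) = 2.20622 + (-2.20622)·0.202614 = 1.75921 mol/L.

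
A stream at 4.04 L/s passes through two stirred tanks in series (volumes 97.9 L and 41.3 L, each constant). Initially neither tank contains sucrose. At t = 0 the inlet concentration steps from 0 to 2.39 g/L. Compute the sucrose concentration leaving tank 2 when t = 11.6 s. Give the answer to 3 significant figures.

0.389 g/L

Time constants: τᵢ = Vᵢ/Q for each well-mixed tank.
τ₁ = 97.9/4.04 = 24.233 s; τ₂ = 41.3/4.04 = 10.223 s.
Solving the cascade with C₁(0)=C₂(0)=0 gives C₂(t) = C_in[1 − (τ₁ e^(−t/τ₁) − τ₂ e^(−t/τ₂))/(τ₁ − τ₂)].
At t = 11.6: e^(−t/τ₁) = 0.61959, e^(−t/τ₂) = 0.32151.
C₂ = 2.39·[1 − (24.233·0.61959 − 10.223·0.32151)/(14.010)] = 2.39·0.16290 = 0.38934 g/L.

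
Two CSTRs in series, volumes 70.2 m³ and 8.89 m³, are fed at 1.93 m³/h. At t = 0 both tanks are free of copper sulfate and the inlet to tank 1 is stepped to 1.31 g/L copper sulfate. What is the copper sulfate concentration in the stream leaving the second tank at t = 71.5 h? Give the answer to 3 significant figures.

1.10 g/L

Species balance on tank i: dCᵢ/dt = (Cᵢ₋₁ − Cᵢ)/τᵢ with τᵢ = Vᵢ/Q.
τ₁ = 70.2/1.93 = 36.373 h; τ₂ = 8.89/1.93 = 4.6062 h.
Tank 1: C₁ = C_in(1 − e^(−t/τ₁)). Tank 2 (τ₁ ≠ τ₂): C₂ = C_in[1 − (τ₁ e^(−t/τ₁) − τ₂ e^(−t/τ₂))/(τ₁ − τ₂)].
At t = 71.5: e^(−t/τ₁) = 0.14005, e^(−t/τ₂) = 1.8141e-07.
C₂ = 1.31·[1 − (36.373·0.14005 − 4.6062·1.8141e-07)/(31.767)] = 1.31·0.83964 = 1.0999 g/L.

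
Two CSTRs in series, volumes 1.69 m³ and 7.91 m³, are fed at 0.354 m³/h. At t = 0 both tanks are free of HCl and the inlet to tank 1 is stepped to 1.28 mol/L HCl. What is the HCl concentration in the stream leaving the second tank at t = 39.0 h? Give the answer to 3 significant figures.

0.996 mol/L

Each tank obeys Vᵢ dCᵢ/dt = Q(Cᵢ₋₁ − Cᵢ), so τᵢ = Vᵢ/Q.
τ₁ = 1.69/0.354 = 4.7740 h; τ₂ = 7.91/0.354 = 22.345 h.
Solving the cascade with C₁(0)=C₂(0)=0 gives C₂(t) = C_in[1 − (τ₁ e^(−t/τ₁) − τ₂ e^(−t/τ₂))/(τ₁ − τ₂)].
At t = 39.0: e^(−t/τ₁) = 0.00028324, e^(−t/τ₂) = 0.17458.
C₂ = 1.28·[1 − (4.7740·0.00028324 − 22.345·0.17458)/(-17.571)] = 1.28·0.77807 = 0.99592 mol/L.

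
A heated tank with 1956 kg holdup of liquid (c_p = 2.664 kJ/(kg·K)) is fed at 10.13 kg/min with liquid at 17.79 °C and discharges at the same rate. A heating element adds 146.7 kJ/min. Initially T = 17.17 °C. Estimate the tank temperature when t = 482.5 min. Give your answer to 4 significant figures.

Unsteady energy balance on the tank contents: M c_p dT/dt = ṁ c_p (T_in − T) + 146.7.
Rearrange: dT/dt = (T_ss − T)/τ with τ = M/ṁ = 193.090 min and T_ss = T_in + Q̇/(ṁ c_p) = 23.2261 °C.
T approaches T_ss exponentially: T(t) = T_ss + (T₀ − T_ss) e^(−t/τ).
T(482.5) = 23.2261 + (-6.05609)·e^(−482.5/193.090) = 23.2261 + (-6.05609)·0.0821805 = 22.7284 °C.

22.73 °C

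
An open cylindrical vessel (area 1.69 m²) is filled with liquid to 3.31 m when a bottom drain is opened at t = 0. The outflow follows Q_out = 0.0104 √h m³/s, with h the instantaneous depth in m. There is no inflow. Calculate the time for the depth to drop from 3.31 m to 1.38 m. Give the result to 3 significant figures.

209 s

With no inflow, A dh/dt = −0.0104 √h.
∫ h^(−1/2) dh = −(0.0104/A) ∫ dt, giving 2√h = 2√h₀ − (0.0104/A) t.
t = 2A(√h₀ − √h)/0.0104 = 2·1.69·(√3.31 − √1.38)/0.0104
  = 3.3800 × (1.8193 − 1.1747) / 0.0104 = 209.50 s.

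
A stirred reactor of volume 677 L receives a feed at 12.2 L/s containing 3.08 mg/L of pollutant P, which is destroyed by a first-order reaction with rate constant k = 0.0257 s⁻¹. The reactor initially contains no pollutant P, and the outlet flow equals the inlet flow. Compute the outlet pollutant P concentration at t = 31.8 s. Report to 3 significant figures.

0.953 mg/L

Species balance: V dC/dt = Q C_in − Q C − k V C.
dC/dt = (Q/V) C_in − (Q/V + k) C; effective rate a = Q/V + k = 0.018021 + 0.0257 = 0.043721 s⁻¹.
C_ss = Q C_in/(Q + kV) = 1.2695 mg/L; C(t) = C_ss + (C₀ − C_ss) e^(−a t).
C(31.8) = 1.2695 + (-1.2695)·e^(−0.043721·31.8) = 1.2695 + (-1.2695)·0.24900 = 0.95340 mg/L.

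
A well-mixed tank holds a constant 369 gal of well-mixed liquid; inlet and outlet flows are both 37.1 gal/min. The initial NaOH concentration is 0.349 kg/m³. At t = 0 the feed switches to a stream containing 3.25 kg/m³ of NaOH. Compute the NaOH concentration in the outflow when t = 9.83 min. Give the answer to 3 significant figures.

2.17 kg/m³

Accumulation = in − out for the solute gives V dC/dt = Q(C_in − C).
So dC/dt = (C_in − C)/τ with τ = V/Q = 369/37.1 = 9.9461 min.
C approaches C_in exponentially: C(t) = C_in + (C₀ − C_in) e^(−t/τ).
C(9.83) = 3.25 + (0.349 − 3.25)·e^(−9.83/9.9461) = 3.25 + (-2.9010)·0.37220 = 2.1703 kg/m³.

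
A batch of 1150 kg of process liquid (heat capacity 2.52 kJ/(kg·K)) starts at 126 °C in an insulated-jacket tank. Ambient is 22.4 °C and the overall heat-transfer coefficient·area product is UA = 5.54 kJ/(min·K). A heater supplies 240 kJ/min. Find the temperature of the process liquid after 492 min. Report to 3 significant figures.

89.3 °C

M c_p dT/dt = −UA(T − T_amb) + Q̇.
dT/dt = (T_ss − T)/τ with T_ss = T_amb + Q̇/UA = 22.4 + 240/5.54 = 65.721 °C, τ = M c_p/UA = 1150·2.52/5.54 = 523.10 min.
T approaches T_ss exponentially: T(t) = T_ss + (T₀ − T_ss) e^(−t/τ).
T(492) = 65.721 + (60.279)·0.39042 = 89.255 °C.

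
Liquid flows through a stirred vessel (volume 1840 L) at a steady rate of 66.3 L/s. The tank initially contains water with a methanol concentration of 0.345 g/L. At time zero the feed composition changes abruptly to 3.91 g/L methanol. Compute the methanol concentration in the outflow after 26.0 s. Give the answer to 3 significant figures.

Species balance on the tank: V dC/dt = Q(C_in − C).
Time constant τ = V/Q = 1840/66.3 = 27.753 s.
C approaches C_in exponentially: C(t) = C_in + (C₀ − C_in) e^(−t/τ).
C(26.0) = 3.91 + (0.345 − 3.91)·e^(−26.0/27.753) = 3.91 + (-3.5650)·0.39186 = 2.5130 g/L.

2.51 g/L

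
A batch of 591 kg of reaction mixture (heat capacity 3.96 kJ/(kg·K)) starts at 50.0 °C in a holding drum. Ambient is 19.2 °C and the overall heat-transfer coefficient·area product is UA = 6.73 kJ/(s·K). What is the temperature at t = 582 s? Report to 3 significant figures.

25.0 °C

M c_p dT/dt = −UA(T − T_amb).
dT/dt = (T_ss − T)/τ with T_ss = T_amb = 19.200 °C, τ = M c_p/UA = 591·3.96/6.73 = 347.75 s.
This is linear first-order; T(t) = T_ss + (T₀ − T_ss) e^(−t/τ).
T(582) = 19.200 + (30.800)·0.18757 = 24.977 °C.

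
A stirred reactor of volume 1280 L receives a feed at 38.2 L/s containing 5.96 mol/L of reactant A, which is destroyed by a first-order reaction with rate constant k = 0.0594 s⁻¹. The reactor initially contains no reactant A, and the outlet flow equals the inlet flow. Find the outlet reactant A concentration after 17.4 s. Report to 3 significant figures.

Species balance: V dC/dt = Q C_in − Q C − k V C.
dC/dt = (Q/V) C_in − (Q/V + k) C; effective rate a = Q/V + k = 0.029844 + 0.0594 = 0.089244 s⁻¹.
C_ss = Q C_in/(Q + kV) = 1.9931 mol/L; C(t) = C_ss + (C₀ − C_ss) e^(−a t).
C(17.4) = 1.9931 + (-1.9931)·e^(−0.089244·17.4) = 1.9931 + (-1.9931)·0.21165 = 1.5712 mol/L.

1.57 mol/L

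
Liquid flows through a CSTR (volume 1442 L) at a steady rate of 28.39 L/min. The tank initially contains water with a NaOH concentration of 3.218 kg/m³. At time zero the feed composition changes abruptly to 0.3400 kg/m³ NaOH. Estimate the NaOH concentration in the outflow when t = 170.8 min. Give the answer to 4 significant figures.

0.4397 kg/m³

Species balance on the tank: V dC/dt = Q(C_in − C).
Time constant τ = V/Q = 1442/28.39 = 50.7925 min.
C approaches C_in exponentially: C(t) = C_in + (C₀ − C_in) e^(−t/τ).
C(170.8) = 0.3400 + (3.218 − 0.3400)·e^(−170.8/50.7925) = 0.3400 + (2.87800)·0.0346416 = 0.439699 kg/m³.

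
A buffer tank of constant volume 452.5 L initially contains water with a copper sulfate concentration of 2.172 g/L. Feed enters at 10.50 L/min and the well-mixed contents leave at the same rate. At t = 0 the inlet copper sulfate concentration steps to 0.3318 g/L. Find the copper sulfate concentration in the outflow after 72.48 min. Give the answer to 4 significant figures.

0.6741 g/L

Mass balance on the solute (V constant): V dC/dt = Q(C_in − C).
Time constant τ = V/Q = 452.5/10.50 = 43.0952 min.
Integrating: C(t) = C_in + (C₀ − C_in) e^(−t/τ).
C(72.48) = 0.3318 + (2.172 − 0.3318)·e^(−72.48/43.0952) = 0.3318 + (1.84020)·0.186028 = 0.674129 g/L.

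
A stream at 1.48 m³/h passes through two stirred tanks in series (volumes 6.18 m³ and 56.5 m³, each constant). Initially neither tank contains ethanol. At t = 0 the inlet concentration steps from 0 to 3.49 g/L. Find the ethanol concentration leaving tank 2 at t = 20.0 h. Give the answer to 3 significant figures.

1.17 g/L

Each tank obeys Vᵢ dCᵢ/dt = Q(Cᵢ₋₁ − Cᵢ), so τᵢ = Vᵢ/Q.
τ₁ = 6.18/1.48 = 4.1757 h; τ₂ = 56.5/1.48 = 38.176 h.
Tank 1: C₁ = C_in(1 − e^(−t/τ₁)). Tank 2 (τ₁ ≠ τ₂): C₂ = C_in[1 − (τ₁ e^(−t/τ₁) − τ₂ e^(−t/τ₂))/(τ₁ − τ₂)].
At t = 20.0: e^(−t/τ₁) = 0.0083154, e^(−t/τ₂) = 0.59221.
C₂ = 3.49·[1 − (4.1757·0.0083154 − 38.176·0.59221)/(-34.000)] = 3.49·0.33608 = 1.1729 g/L.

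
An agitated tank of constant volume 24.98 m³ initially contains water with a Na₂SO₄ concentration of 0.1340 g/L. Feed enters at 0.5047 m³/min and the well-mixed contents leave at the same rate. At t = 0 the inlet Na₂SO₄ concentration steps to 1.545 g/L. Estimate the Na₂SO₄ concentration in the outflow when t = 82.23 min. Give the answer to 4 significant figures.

1.277 g/L

Mass balance on the solute (V constant): V dC/dt = Q(C_in − C).
Rewrite as dC/dt + C/τ = C_in/τ, τ = V/Q = 49.4947 min.
C approaches C_in exponentially: C(t) = C_in + (C₀ − C_in) e^(−t/τ).
C(82.23) = 1.545 + (0.1340 − 1.545)·e^(−82.23/49.4947) = 1.545 + (-1.41100)·0.189875 = 1.27709 g/L.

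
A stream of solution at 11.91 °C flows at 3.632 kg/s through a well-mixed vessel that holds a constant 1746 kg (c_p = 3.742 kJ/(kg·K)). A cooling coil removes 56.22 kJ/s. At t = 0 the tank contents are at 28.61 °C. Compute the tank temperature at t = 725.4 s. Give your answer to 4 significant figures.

M c_p dT/dt = ṁ c_p (T_in − T) − Q̇.
τ = M/ṁ = 480.727 s; T_ss = T_in − Q̇/(ṁ c_p) = 11.91 − 56.22/(3.632·3.742) = 7.77342 °C.
T approaches T_ss exponentially: T(t) = T_ss + (T₀ − T_ss) e^(−t/τ).
T(725.4) = 7.77342 + (20.8366)·e^(−725.4/480.727) = 7.77342 + (20.8366)·0.221139 = 12.3812 °C.

12.38 °C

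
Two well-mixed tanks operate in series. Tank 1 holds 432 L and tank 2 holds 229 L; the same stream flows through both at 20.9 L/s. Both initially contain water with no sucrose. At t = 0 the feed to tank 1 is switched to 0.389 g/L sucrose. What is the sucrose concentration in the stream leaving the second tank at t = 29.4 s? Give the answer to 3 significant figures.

Each tank obeys Vᵢ dCᵢ/dt = Q(Cᵢ₋₁ − Cᵢ), so τᵢ = Vᵢ/Q.
τ₁ = 432/20.9 = 20.670 s; τ₂ = 229/20.9 = 10.957 s.
Tank 1: C₁ = C_in(1 − e^(−t/τ₁)). Tank 2 (τ₁ ≠ τ₂): C₂ = C_in[1 − (τ₁ e^(−t/τ₁) − τ₂ e^(−t/τ₂))/(τ₁ − τ₂)].
At t = 29.4: e^(−t/τ₁) = 0.24114, e^(−t/τ₂) = 0.068342.
C₂ = 0.389·[1 − (20.670·0.24114 − 10.957·0.068342)/(9.7129)] = 0.389·0.56392 = 0.21937 g/L.

0.219 g/L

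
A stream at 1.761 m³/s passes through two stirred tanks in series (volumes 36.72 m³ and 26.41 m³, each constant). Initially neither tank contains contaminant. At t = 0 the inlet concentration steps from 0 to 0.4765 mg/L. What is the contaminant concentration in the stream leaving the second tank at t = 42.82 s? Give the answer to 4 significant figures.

0.3290 mg/L

Time constants: τᵢ = Vᵢ/Q for each well-mixed tank.
τ₁ = 36.72/1.761 = 20.8518 s; τ₂ = 26.41/1.761 = 14.9972 s.
Solving the cascade with C₁(0)=C₂(0)=0 gives C₂(t) = C_in[1 − (τ₁ e^(−t/τ₁) − τ₂ e^(−t/τ₂))/(τ₁ − τ₂)].
At t = 42.82: e^(−t/τ₁) = 0.128280, e^(−t/τ₂) = 0.0575439.
C₂ = 0.4765·[1 − (20.8518·0.128280 − 14.9972·0.0575439)/(5.85463)] = 0.4765·0.690524 = 0.329034 mg/L.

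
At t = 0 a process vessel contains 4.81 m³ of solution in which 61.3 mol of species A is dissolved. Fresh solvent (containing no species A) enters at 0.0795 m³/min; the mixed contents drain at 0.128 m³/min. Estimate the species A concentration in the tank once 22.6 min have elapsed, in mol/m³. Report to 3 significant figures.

8.34 mol/m³

Let m(t) be the amount of species A. Volume: V(t) = V₀ + (Q_in − Q_out) t = 4.81 − 0.048500 t; V(22.6) = 3.7139 m³.
Solute balance: dm/dt = 0 − Q_out C = −Q_out m/V(t).
Separate: dm/m = −Q_out dt/V(t) ⇒ ln(m/m₀) = −(Q_out/(Q_in−Q_out)) ln(V/V₀).
m = m₀ (V₀/V)^(Q_out/(Q_in−Q_out)) = 61.3 × (4.81/3.7139)^(-2.6392) = 30.977 mol.
C = m/V = 30.977/3.7139 = 8.3409 mol/m³.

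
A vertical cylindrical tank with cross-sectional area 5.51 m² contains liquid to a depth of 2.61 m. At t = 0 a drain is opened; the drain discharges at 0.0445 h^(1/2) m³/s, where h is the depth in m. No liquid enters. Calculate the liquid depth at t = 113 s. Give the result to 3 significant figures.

Unsteady balance on liquid volume: A dh/dt = −0.0445 √h.
This is separable: 2 d(√h)/dt = −0.0445/A, so √h = √h₀ − (0.0445/(2A)) t.
√h = √2.61 − 0.0445·113/(2·5.51) = 1.6155 − 0.45631 = 1.1592.
h = 1.1592² = 1.3438 m.

1.34 m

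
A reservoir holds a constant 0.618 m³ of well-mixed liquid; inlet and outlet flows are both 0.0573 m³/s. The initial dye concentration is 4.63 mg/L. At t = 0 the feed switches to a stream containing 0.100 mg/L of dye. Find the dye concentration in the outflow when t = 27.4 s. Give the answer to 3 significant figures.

0.457 mg/L

Accumulation = in − out for the solute gives V dC/dt = Q(C_in − C).
So dC/dt = (C_in − C)/τ with τ = V/Q = 0.618/0.0573 = 10.785 s.
Solution: C(t) = C_in + (C₀ − C_in) e^(−t/τ).
C(27.4) = 0.100 + (4.63 − 0.100)·e^(−27.4/10.785) = 0.100 + (4.5300)·0.078828 = 0.45709 mg/L.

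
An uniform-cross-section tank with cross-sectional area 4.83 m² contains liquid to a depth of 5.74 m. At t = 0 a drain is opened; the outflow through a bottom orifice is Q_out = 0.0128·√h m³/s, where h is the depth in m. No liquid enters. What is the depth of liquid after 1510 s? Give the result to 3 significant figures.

0.156 m

With no inflow, A dh/dt = −0.0128 √h.
Separate and integrate: 2(√h − √h₀) = −(0.0128/A) t.
√h = √5.74 − 0.0128·1510/(2·4.83) = 2.3958 − 2.0008 = 0.39500.
h = 0.39500² = 0.15603 m.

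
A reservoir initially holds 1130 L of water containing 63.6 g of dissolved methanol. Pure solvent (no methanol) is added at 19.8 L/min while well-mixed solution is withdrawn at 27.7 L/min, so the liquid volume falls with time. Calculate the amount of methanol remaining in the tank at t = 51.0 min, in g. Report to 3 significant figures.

Total volume: dV/dt = Q_in − Q_out = -7.9000 L/min, so V(t) = 1130 − 7.9000 t and V(51.0) = 727.10 L.
Species balance (pure solvent in): dm/dt = −Q_out · m/V(t).
Separate: dm/m = −Q_out dt/V(t) ⇒ ln(m/m₀) = −(Q_out/(Q_in−Q_out)) ln(V/V₀).
m = m₀ (V₀/V)^(Q_out/(Q_in−Q_out)) = 63.6 × (1130/727.10)^(-3.5063) = 13.553 g.

13.6 g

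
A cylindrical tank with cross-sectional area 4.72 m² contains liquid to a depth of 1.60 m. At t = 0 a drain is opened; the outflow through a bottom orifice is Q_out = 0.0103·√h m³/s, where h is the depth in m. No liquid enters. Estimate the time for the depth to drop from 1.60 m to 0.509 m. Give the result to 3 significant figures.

Volume balance on the tank: A dh/dt = −0.0103 √h.
∫ h^(−1/2) dh = −(0.0103/A) ∫ dt, giving 2√h = 2√h₀ − (0.0103/A) t.
t = 2A(√h₀ − √h)/0.0103 = 2·4.72·(√1.60 − √0.509)/0.0103
  = 9.4400 × (1.2649 − 0.71344) / 0.0103 = 505.42 s.

505 s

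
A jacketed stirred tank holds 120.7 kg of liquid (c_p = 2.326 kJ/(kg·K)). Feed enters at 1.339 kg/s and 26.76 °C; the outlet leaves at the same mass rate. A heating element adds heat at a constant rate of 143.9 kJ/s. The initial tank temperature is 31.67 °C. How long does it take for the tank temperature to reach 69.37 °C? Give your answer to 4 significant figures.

Energy balance: M c_p dT/dt = ṁ c_p (T_in − T) + 143.9.
τ = M/ṁ = 90.1419 s; T_ss = T_in + Q̇/(ṁ c_p) = 72.9630 °C.
T(t) = T_ss + (T₀ − T_ss) e^(−t/τ). Set T = 69.37:
e^(−t/τ) = (69.37 − 72.9630)/(31.67 − 72.9630) = 0.0870131
t = −90.1419 · ln(0.0870131) = 220.099 s.

220.1 s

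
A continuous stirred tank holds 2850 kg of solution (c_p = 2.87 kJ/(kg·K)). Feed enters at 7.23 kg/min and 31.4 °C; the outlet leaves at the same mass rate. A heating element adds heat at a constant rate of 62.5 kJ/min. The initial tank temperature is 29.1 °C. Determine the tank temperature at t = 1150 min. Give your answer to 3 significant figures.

34.1 °C

M c_p dT/dt = ṁ c_p (T_in − T) + Q̇.
τ = M/ṁ = 394.19 min; T_ss = T_in + Q̇/(ṁ c_p) = 31.4 + 62.5/(7.23·2.87) = 34.412 °C.
Solution: T(t) = T_ss + (T₀ − T_ss) e^(−t/τ).
T(1150) = 34.412 + (-5.3120)·e^(−1150/394.19) = 34.412 + (-5.3120)·0.054076 = 34.125 °C.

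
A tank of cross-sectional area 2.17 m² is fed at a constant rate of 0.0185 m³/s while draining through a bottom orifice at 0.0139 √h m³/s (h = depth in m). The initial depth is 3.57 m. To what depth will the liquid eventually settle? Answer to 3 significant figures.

A dh/dt = Q_in − 0.0139 √h. Steady state requires inflow = outflow:
Q_in = 0.0139 √h_ss ⇒ √h_ss = 0.0185/0.0139 = 1.3309.
h_ss = 1.3309² = 1.7714 m. (Since h₀ = 3.57 m > h_ss, the level will fall toward this value.)

1.77 m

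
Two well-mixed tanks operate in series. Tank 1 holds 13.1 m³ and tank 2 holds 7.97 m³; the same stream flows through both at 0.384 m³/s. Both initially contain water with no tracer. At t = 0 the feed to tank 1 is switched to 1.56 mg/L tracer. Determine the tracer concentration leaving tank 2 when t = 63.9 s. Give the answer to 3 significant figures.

1.06 mg/L

Species balance on tank i: dCᵢ/dt = (Cᵢ₋₁ − Cᵢ)/τᵢ with τᵢ = Vᵢ/Q.
τ₁ = 13.1/0.384 = 34.115 s; τ₂ = 7.97/0.384 = 20.755 s.
Tank 1: C₁ = C_in(1 − e^(−t/τ₁)). Tank 2 (τ₁ ≠ τ₂): C₂ = C_in[1 − (τ₁ e^(−t/τ₁) − τ₂ e^(−t/τ₂))/(τ₁ − τ₂)].
At t = 63.9: e^(−t/τ₁) = 0.15365, e^(−t/τ₂) = 0.046017.
C₂ = 1.56·[1 − (34.115·0.15365 − 20.755·0.046017)/(13.359)] = 1.56·0.67914 = 1.0595 mg/L.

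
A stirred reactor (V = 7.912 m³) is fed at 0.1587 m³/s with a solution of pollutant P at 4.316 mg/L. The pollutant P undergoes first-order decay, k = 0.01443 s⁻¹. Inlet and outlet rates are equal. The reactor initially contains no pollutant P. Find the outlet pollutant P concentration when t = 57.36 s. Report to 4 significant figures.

Species balance: V dC/dt = Q C_in − Q C − k V C.
This is linear with rate a = Q/V + k = 0.0344881 s⁻¹.
C_ss = Q C_in/(Q + kV) = 2.51017 mg/L; C(t) = C_ss + (C₀ − C_ss) e^(−a t).
C(57.36) = 2.51017 + (-2.51017)·e^(−0.0344881·57.36) = 2.51017 + (-2.51017)·0.138312 = 2.16298 mg/L.

2.163 mg/L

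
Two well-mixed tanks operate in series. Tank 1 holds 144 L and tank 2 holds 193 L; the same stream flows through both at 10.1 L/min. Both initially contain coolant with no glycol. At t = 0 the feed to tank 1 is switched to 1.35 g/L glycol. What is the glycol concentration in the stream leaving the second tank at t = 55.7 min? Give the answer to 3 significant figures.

1.14 g/L

Time constants: τᵢ = Vᵢ/Q for each well-mixed tank.
τ₁ = 144/10.1 = 14.257 min; τ₂ = 193/10.1 = 19.109 min.
Tank 1: C₁ = C_in(1 − e^(−t/τ₁)). Tank 2 (τ₁ ≠ τ₂): C₂ = C_in[1 − (τ₁ e^(−t/τ₁) − τ₂ e^(−t/τ₂))/(τ₁ − τ₂)].
At t = 55.7: e^(−t/τ₁) = 0.020106, e^(−t/τ₂) = 0.054211.
C₂ = 1.35·[1 − (14.257·0.020106 − 19.109·0.054211)/(-4.8515)] = 1.35·0.84556 = 1.1415 g/L.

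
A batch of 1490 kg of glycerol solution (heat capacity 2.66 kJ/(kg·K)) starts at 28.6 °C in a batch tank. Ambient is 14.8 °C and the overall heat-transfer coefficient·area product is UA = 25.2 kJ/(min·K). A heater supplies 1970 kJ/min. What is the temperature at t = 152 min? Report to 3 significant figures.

First-law balance (no shaft work): M c_p dT/dt = −UA(T − T_amb) + Q̇.
dT/dt = (T_ss − T)/τ with T_ss = T_amb + Q̇/UA = 14.8 + 1970/25.2 = 92.975 °C, τ = M c_p/UA = 1490·2.66/25.2 = 157.28 min.
This is linear first-order; T(t) = T_ss + (T₀ − T_ss) e^(−t/τ).
T(152) = 92.975 + (-64.375)·0.38043 = 68.484 °C.

68.5 °C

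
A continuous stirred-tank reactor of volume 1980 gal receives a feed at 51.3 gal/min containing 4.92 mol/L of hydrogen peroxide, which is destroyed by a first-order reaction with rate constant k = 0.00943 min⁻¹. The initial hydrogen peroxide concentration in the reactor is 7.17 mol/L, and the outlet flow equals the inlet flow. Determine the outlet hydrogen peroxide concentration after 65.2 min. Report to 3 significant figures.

V dC/dt = Q(C_in − C) − k V C.
dC/dt = (Q/V) C_in − (Q/V + k) C; effective rate a = Q/V + k = 0.025909 + 0.00943 = 0.035339 min⁻¹.
C_ss = Q C_in/(Q + kV) = 3.6071 mol/L; C(t) = C_ss + (C₀ − C_ss) e^(−a t).
C(65.2) = 3.6071 + (3.5629)·e^(−0.035339·65.2) = 3.6071 + (3.5629)·0.099848 = 3.9629 mol/L.

3.96 mol/L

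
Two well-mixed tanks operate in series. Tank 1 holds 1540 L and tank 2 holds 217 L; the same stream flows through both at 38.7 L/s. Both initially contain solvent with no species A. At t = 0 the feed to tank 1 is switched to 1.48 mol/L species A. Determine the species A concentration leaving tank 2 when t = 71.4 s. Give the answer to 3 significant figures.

1.19 mol/L

Time constants: τᵢ = Vᵢ/Q for each well-mixed tank.
τ₁ = 1540/38.7 = 39.793 s; τ₂ = 217/38.7 = 5.6072 s.
Tank 1: C₁ = C_in(1 − e^(−t/τ₁)). Tank 2 (τ₁ ≠ τ₂): C₂ = C_in[1 − (τ₁ e^(−t/τ₁) − τ₂ e^(−t/τ₂))/(τ₁ − τ₂)].
At t = 71.4: e^(−t/τ₁) = 0.16625, e^(−t/τ₂) = 2.9505e-06.
C₂ = 1.48·[1 − (39.793·0.16625 − 5.6072·2.9505e-06)/(34.186)] = 1.48·0.80648 = 1.1936 mol/L.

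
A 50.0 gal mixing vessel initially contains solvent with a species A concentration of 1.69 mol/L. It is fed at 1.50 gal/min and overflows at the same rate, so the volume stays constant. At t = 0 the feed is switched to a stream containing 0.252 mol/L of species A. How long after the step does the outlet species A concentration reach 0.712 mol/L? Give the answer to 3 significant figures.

38.0 min

Species balance: V dC/dt = Q(C_in − C) ⇒ τ = V/Q = 33.333 min.
C(t) = C_in + (C₀ − C_in) e^(−t/τ). Set C = 0.712 and solve for t:
e^(−t/τ) = (C − C_in)/(C₀ − C_in) = (0.712 − 0.252)/(1.69 − 0.252) = 0.31989
t = −τ ln(…) = 33.333 × 1.1398 = 37.993 min.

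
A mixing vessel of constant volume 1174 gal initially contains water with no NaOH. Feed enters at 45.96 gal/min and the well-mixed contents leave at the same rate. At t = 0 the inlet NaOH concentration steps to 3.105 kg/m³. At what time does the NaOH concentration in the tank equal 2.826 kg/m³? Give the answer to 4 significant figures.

Species balance: V dC/dt = Q(C_in − C) ⇒ τ = V/Q = 25.5440 min.
C(t) = C_in + (C₀ − C_in) e^(−t/τ). Set C = 2.826 and solve for t:
e^(−t/τ) = (C − C_in)/(C₀ − C_in) = (2.826 − 3.105)/(0 − 3.105) = 0.0898551
t = −τ ln(…) = 25.5440 × 2.40956 = 61.5496 min.

61.55 min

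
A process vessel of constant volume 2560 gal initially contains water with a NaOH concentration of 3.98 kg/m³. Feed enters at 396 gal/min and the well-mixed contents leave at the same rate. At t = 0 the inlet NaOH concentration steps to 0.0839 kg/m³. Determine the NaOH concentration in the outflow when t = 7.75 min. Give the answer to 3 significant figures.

1.26 kg/m³

Unsteady species balance (constant V, well mixed): V dC/dt = Q(C_in − C).
So dC/dt = (C_in − C)/τ with τ = V/Q = 2560/396 = 6.4646 min.
Solution: C(t) = C_in + (C₀ − C_in) e^(−t/τ).
C(7.75) = 0.0839 + (3.98 − 0.0839)·e^(−7.75/6.4646) = 0.0839 + (3.8961)·0.30155 = 1.2588 kg/m³.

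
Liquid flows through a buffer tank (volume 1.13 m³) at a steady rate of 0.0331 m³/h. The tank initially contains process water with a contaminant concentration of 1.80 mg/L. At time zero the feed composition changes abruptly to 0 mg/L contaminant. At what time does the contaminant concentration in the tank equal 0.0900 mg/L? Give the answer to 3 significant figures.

102 h

Mass balance on the solute (V constant): V dC/dt = Q(C_in − C), so τ = V/Q = 34.139 h.
C(t) = C_in + (C₀ − C_in) e^(−t/τ). Set C = 0.0900 and solve for t:
e^(−t/τ) = (C − C_in)/(C₀ − C_in) = (0.0900 − 0)/(1.80 − 0) = 0.050000
t = −τ ln(…) = 34.139 × 2.9957 = 102.27 h.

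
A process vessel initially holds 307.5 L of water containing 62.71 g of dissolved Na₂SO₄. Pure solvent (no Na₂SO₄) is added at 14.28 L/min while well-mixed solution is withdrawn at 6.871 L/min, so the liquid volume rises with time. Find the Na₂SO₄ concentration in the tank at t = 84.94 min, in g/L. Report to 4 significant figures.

0.02382 g/L

Let m(t) be the amount of Na₂SO₄. Volume: V(t) = V₀ + (Q_in − Q_out) t = 307.5 + 7.40900 t; V(84.94) = 936.820 L.
No Na₂SO₄ enters, so dm/dt = −Q_out · (m/V).
dm/m = −Q_out dt/(V₀ + 7.40900 t); integrating gives ln(m/m₀) = −(Q_out/(Q_in−Q_out)) ln(V/V₀).
m = m₀ (V₀/V)^(Q_out/(Q_in−Q_out)) = 62.71 × (307.5/936.820)^(0.927386) = 22.3181 g.
C = m/V = 22.3181/936.820 = 0.0238232 g/L.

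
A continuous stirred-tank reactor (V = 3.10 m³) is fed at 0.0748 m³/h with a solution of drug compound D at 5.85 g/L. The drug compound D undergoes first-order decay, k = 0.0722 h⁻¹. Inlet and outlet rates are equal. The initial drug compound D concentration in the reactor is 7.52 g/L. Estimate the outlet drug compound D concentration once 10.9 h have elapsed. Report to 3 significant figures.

3.58 g/L

Species balance: V dC/dt = Q C_in − Q C − k V C.
dC/dt = (Q/V) C_in − (Q/V + k) C; effective rate a = Q/V + k = 0.024129 + 0.0722 = 0.096329 h⁻¹.
C_ss = Q C_in/(Q + kV) = 1.4653 g/L; C(t) = C_ss + (C₀ − C_ss) e^(−a t).
C(10.9) = 1.4653 + (6.0547)·e^(−0.096329·10.9) = 1.4653 + (6.0547)·0.34994 = 3.5841 g/L.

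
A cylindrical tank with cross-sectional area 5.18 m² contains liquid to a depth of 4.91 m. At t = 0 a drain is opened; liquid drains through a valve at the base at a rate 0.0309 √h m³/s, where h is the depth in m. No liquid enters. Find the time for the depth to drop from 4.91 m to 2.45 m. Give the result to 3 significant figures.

218 s

A dh/dt = −Q_out = −0.0309 √h.
This is separable: 2 d(√h)/dt = −0.0309/A, so √h = √h₀ − (0.0309/(2A)) t.
t = 2A(√h₀ − √h)/0.0309 = 2·5.18·(√4.91 − √2.45)/0.0309
  = 10.360 × (2.2159 − 1.5652) / 0.0309 = 218.13 s.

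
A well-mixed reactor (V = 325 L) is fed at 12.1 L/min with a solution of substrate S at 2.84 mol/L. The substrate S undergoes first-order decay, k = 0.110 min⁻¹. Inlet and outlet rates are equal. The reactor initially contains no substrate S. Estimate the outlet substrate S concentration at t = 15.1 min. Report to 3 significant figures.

0.640 mol/L

V dC/dt = Q(C_in − C) − k V C.
dC/dt = (Q/V) C_in − (Q/V + k) C; effective rate a = Q/V + k = 0.037231 + 0.110 = 0.14723 min⁻¹.
C_ss = Q C_in/(Q + kV) = 0.71816 mol/L; C(t) = C_ss + (C₀ − C_ss) e^(−a t).
C(15.1) = 0.71816 + (-0.71816)·e^(−0.14723·15.1) = 0.71816 + (-0.71816)·0.10826 = 0.64041 mol/L.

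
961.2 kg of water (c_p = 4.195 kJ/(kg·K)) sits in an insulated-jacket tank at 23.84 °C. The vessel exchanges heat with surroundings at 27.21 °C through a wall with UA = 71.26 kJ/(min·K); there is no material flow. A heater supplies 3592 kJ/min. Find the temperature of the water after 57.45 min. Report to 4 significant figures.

Lumped-capacitance energy balance: M c_p dT/dt = UA(T_amb − T) + Q̇.
dT/dt = (T_ss − T)/τ with T_ss = T_amb + Q̇/UA = 27.21 + 3592/71.26 = 77.6170 °C, τ = M c_p/UA = 961.2·4.195/71.26 = 56.5848 min.
Integrating: T(t) = T_ss + (T₀ − T_ss) e^(−t/τ).
T(57.45) = 77.6170 + (-53.7770)·0.362297 = 58.1337 °C.

58.13 °C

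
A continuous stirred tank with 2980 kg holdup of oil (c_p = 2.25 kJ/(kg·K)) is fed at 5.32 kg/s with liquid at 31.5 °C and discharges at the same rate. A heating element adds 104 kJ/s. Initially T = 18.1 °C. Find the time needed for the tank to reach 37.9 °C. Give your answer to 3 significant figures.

1270 s

M c_p dT/dt = ṁ c_p (T_in − T) + Q̇.
τ = M/ṁ = 560.15 s; T_ss = T_in + Q̇/(ṁ c_p) = 40.188 °C.
T(t) = T_ss + (T₀ − T_ss) e^(−t/τ). Set T = 37.9:
e^(−t/τ) = (37.9 − 40.188)/(18.1 − 40.188) = 0.10360
t = −560.15 · ln(0.10360) = 1270.0 s.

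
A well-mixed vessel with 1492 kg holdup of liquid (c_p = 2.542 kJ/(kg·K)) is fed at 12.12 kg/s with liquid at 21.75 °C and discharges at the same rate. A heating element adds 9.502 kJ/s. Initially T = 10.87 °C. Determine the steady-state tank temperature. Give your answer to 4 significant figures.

First-law balance (no shaft work): M c_p dT/dt = ṁ c_p (T_in − T) + 9.502.
At steady state dT/dt = 0 ⇒ T_ss = T_in + Q̇/(ṁ c_p) = 21.75 + 9.502/(12.12·2.542) = 22.0584 °C.

22.06 °C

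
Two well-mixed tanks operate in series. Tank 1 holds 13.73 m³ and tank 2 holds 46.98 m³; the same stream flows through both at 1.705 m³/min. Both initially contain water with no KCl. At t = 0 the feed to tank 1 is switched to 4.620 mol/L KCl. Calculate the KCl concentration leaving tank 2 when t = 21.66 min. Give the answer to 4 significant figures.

Time constants: τᵢ = Vᵢ/Q for each well-mixed tank.
τ₁ = 13.73/1.705 = 8.05279 min; τ₂ = 46.98/1.705 = 27.5543 min.
Solving the cascade with C₁(0)=C₂(0)=0 gives C₂(t) = C_in[1 − (τ₁ e^(−t/τ₁) − τ₂ e^(−t/τ₂))/(τ₁ − τ₂)].
At t = 21.66: e^(−t/τ₁) = 0.0678978, e^(−t/τ₂) = 0.455625.
C₂ = 4.620·[1 − (8.05279·0.0678978 − 27.5543·0.455625)/(-19.5015)] = 4.620·0.384270 = 1.77533 mol/L.

1.775 mol/L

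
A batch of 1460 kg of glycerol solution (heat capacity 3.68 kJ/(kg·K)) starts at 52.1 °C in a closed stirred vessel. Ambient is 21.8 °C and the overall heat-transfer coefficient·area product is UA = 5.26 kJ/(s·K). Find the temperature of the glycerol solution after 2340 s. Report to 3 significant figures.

24.9 °C

Lumped-capacitance energy balance: M c_p dT/dt = UA(T_amb − T).
dT/dt = (T_ss − T)/τ with T_ss = T_amb = 21.800 °C, τ = M c_p/UA = 1460·3.68/5.26 = 1021.4 s.
Integrating: T(t) = T_ss + (T₀ − T_ss) e^(−t/τ).
T(2340) = 21.800 + (30.300)·0.10118 = 24.866 °C.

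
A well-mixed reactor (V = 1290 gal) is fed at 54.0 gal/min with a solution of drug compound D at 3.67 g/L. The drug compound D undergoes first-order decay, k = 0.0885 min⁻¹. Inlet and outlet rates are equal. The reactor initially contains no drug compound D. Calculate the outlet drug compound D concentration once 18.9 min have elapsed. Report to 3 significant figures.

Species balance: V dC/dt = Q C_in − Q C − k V C.
This is linear with rate a = Q/V + k = 0.13036 min⁻¹.
C_ss = Q C_in/(Q + kV) = 1.1785 g/L; C(t) = C_ss + (C₀ − C_ss) e^(−a t).
C(18.9) = 1.1785 + (-1.1785)·e^(−0.13036·18.9) = 1.1785 + (-1.1785)·0.085110 = 1.0782 g/L.

1.08 g/L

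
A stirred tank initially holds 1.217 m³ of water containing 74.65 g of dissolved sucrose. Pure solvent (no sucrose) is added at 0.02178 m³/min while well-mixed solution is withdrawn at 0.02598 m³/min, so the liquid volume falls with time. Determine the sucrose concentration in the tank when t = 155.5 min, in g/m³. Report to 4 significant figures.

1.136 g/m³

Total volume: dV/dt = Q_in − Q_out = -0.00420000 m³/min, so V(t) = 1.217 − 0.00420000 t and V(155.5) = 0.563900 m³.
No sucrose enters, so dm/dt = −Q_out · (m/V).
dm/m = −Q_out dt/(V₀ − 0.00420000 t); integrating gives ln(m/m₀) = −(Q_out/(Q_in−Q_out)) ln(V/V₀).
m = m₀ (V₀/V)^(Q_out/(Q_in−Q_out)) = 74.65 × (1.217/0.563900)^(-6.18571) = 0.640404 g.
C = m/V = 0.640404/0.563900 = 1.13567 g/m³.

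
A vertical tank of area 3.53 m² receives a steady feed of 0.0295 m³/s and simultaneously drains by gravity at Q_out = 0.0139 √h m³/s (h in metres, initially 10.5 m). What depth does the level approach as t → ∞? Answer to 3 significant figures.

A dh/dt = Q_in − 0.0139 √h. Steady state requires inflow = outflow:
Q_in = 0.0139 √h_ss ⇒ √h_ss = 0.0295/0.0139 = 2.1223.
h_ss = 2.1223² = 4.5042 m. (Since h₀ = 10.5 m > h_ss, the level will fall toward this value.)

4.50 m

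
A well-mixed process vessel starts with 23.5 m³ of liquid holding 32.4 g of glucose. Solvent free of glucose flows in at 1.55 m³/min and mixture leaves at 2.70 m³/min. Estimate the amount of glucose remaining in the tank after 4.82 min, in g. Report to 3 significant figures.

17.2 g

Let m(t) be the amount of glucose. Volume: V(t) = V₀ + (Q_in − Q_out) t = 23.5 − 1.1500 t; V(4.82) = 17.957 m³.
Species balance (pure solvent in): dm/dt = −Q_out · m/V(t).
Separate: dm/m = −Q_out dt/V(t) ⇒ ln(m/m₀) = −(Q_out/(Q_in−Q_out)) ln(V/V₀).
m = m₀ (V₀/V)^(Q_out/(Q_in−Q_out)) = 32.4 × (23.5/17.957)^(-2.3478) = 17.228 g.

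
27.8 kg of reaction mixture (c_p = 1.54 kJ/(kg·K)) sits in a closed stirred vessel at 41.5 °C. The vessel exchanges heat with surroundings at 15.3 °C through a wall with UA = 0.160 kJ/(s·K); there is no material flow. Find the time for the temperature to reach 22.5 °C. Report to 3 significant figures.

346 s

M c_p dT/dt = −UA(T − T_amb).
τ = M c_p/UA = 267.58 s; T_ss = T_amb = 15.300 °C.
T(t) = T_ss + (T₀ − T_ss)e^(−t/τ); set T = 22.5:
t = −τ ln[(T − T_ss)/(T₀ − T_ss)] = −267.58 · ln(0.27481) = 345.62 s.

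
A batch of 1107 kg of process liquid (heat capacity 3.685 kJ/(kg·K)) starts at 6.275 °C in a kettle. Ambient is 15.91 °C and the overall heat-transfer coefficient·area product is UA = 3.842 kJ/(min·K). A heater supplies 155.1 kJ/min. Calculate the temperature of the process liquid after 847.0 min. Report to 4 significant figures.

M c_p dT/dt = −UA(T − T_amb) + Q̇.
dT/dt = (T_ss − T)/τ with T_ss = T_amb + Q̇/UA = 15.91 + 155.1/3.842 = 56.2796 °C, τ = M c_p/UA = 1107·3.685/3.842 = 1061.76 min.
T approaches T_ss exponentially: T(t) = T_ss + (T₀ − T_ss) e^(−t/τ).
T(847.0) = 56.2796 + (-50.0046)·0.450350 = 33.7600 °C.

33.76 °C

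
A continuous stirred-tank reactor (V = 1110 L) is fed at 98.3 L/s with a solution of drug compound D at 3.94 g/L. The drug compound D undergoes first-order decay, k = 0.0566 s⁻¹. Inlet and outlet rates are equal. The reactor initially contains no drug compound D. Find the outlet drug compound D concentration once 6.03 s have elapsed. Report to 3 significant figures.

V dC/dt = Q(C_in − C) − k V C.
dC/dt = (Q/V) C_in − (Q/V + k) C; effective rate a = Q/V + k = 0.088559 + 0.0566 = 0.14516 s⁻¹.
C_ss = Q C_in/(Q + kV) = 2.4037 g/L; C(t) = C_ss + (C₀ − C_ss) e^(−a t).
C(6.03) = 2.4037 + (-2.4037)·e^(−0.14516·6.03) = 2.4037 + (-2.4037)·0.41673 = 1.4020 g/L.

1.40 g/L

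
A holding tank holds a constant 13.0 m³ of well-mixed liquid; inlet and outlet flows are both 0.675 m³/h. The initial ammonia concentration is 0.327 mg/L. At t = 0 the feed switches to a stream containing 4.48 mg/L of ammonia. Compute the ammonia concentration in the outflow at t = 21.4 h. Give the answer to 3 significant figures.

Unsteady species balance (constant V, well mixed): V dC/dt = Q(C_in − C).
Rewrite as dC/dt + C/τ = C_in/τ, τ = V/Q = 19.259 h.
This is linear first-order; C(t) = C_in + (C₀ − C_in) e^(−t/τ).
C(21.4) = 4.48 + (0.327 − 4.48)·e^(−21.4/19.259) = 4.48 + (-4.1530)·0.32918 = 3.1129 mg/L.

3.11 mg/L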